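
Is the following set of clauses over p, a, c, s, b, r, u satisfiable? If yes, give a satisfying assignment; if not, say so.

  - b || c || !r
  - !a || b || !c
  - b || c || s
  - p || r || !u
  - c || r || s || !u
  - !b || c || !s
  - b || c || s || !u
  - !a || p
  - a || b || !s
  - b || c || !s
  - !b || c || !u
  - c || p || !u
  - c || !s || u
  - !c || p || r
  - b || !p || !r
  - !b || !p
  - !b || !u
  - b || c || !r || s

Set p = True.
  then (!b || !p) forces b = False.
  then (b || !p || !r) forces r = False.
Try a = True:
  (!a || b || !c) forces c = False.
  (b || c || s) forces s = True.
  clause (b || c || !s) is falsified — backtrack.
So a = False.
  then (a || b || !s) forces s = False.
  then (b || c || s) forces c = True.
Set u = False.
All clauses satisfied.

p = True, a = False, c = True, s = False, b = False, r = False, u = False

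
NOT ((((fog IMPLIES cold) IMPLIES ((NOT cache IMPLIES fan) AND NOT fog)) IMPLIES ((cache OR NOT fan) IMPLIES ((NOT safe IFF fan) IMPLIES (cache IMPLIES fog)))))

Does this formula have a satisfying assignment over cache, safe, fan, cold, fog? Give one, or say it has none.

cache=T, safe=F, fan=T, cold=F, fog=F

  NOT ((((fog IMPLIES cold) IMPLIES ((NOT cache IMPLIES fan) AND NOT fog)) IMPLIES ((cache OR NOT fan) IMPLIES ((NOT safe IFF fan) IMPLIES (cache IMPLIES fog))))) = True
    ((fog IMPLIES cold) IMPLIES ((NOT cache IMPLIES fan) AND NOT fog)) IMPLIES ((cache OR NOT fan) IMPLIES ((NOT safe IFF fan) IMPLIES (cache IMPLIES fog))) = False
      (fog IMPLIES cold) IMPLIES ((NOT cache IMPLIES fan) AND NOT fog) = True
        fog IMPLIES cold = True
        (NOT cache IMPLIES fan) AND NOT fog = True
          NOT cache IMPLIES fan = True
            NOT cache = False
          NOT fog = True
      (cache OR NOT fan) IMPLIES ((NOT safe IFF fan) IMPLIES (cache IMPLIES fog)) = False
        cache OR NOT fan = True
          NOT fan = False
        (NOT safe IFF fan) IMPLIES (cache IMPLIES fog) = False
          NOT safe IFF fan = True
            NOT safe = True
          cache IMPLIES fog = False
The formula evaluates to True.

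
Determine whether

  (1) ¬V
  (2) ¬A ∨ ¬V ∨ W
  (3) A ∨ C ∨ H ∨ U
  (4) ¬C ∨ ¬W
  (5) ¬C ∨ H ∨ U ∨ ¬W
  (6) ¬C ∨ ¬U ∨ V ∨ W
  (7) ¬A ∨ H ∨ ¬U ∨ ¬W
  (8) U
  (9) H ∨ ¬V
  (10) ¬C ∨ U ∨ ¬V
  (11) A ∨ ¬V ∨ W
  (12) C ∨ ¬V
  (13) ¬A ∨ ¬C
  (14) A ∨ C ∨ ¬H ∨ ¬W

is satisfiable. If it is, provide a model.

Unit clause (¬V) forces V = False.
Unit clause (U) forces U = True.
Set W = False.
  then (¬C ∨ ¬U ∨ V ∨ W) forces C = False.
Set A = False.
Set H = False.
All clauses satisfied.

U = True, W = False, A = False, V = False, C = False, H = False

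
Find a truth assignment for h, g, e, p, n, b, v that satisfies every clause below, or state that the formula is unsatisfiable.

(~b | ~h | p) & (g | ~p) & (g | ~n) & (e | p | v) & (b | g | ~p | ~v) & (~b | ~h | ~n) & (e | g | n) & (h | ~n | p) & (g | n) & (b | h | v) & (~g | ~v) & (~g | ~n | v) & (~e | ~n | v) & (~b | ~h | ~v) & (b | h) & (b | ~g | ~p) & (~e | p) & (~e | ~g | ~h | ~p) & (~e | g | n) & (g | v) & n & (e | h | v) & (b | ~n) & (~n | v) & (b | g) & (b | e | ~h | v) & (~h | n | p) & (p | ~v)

Case n = True:
  (g | ~n) forces g = True.
  (~g | ~v) forces v = False.
  Clause (~g | ~n | v) is falsified — contradiction.
Case n = False:
  Clause (n) is falsified — contradiction.
Both cases fail, so the formula is unsatisfiable.

Unsatisfiable — no assignment works.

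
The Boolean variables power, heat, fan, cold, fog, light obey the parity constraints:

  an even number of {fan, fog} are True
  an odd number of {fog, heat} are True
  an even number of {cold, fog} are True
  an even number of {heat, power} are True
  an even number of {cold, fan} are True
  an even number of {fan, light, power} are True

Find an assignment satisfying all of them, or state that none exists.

power: True; heat: True; fan: False; cold: False; fog: False; light: True

{fan, fog}: 0 true → even ✓
{fog, heat}: 1 true → odd ✓
{cold, fog}: 0 true → even ✓
{heat, power}: 2 true → even ✓
{cold, fan}: 0 true → even ✓
{fan, light, power}: 2 true → even ✓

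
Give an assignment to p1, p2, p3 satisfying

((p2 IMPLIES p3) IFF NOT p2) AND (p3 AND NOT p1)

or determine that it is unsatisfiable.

p1 = False; p2 = False; p3 = True

  (p2 IMPLIES p3) IFF NOT p2 = True
    p2 IMPLIES p3 = True
    NOT p2 = True
  p3 AND NOT p1 = True
    NOT p1 = True
Both conjuncts True, so the formula holds.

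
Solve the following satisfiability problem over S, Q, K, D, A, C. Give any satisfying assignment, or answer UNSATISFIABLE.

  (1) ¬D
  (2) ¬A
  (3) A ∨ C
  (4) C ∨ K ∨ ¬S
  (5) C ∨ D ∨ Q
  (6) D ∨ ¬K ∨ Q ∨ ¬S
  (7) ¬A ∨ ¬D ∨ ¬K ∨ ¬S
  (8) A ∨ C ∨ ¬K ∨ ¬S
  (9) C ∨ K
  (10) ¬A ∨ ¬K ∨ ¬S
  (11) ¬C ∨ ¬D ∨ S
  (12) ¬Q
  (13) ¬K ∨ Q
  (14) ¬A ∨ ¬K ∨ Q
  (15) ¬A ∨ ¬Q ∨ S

Unit clause (¬D) forces D = False.
Unit clause (¬A) forces A = False.
In (A ∨ C) only C is left, so C = True.
Unit clause (¬Q) forces Q = False.
In (¬K ∨ Q) only ¬K is left, so K = False.
Set S = True.
All clauses satisfied.

S = True, Q = False, K = False, D = False, A = False, C = True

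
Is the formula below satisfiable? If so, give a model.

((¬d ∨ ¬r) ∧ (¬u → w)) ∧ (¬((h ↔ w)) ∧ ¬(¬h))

w=F, r=F, h=T, u=T, d=F

  (¬d ∨ ¬r) ∧ (¬u → w) = True
    ¬d ∨ ¬r = True
      ¬d = True
      ¬r = True
    ¬u → w = True
      ¬u = False
  ¬((h ↔ w)) ∧ ¬(¬h) = True
    ¬((h ↔ w)) = True
      h ↔ w = False
    ¬(¬h) = True
      ¬h = False
Both conjuncts True, so the formula holds.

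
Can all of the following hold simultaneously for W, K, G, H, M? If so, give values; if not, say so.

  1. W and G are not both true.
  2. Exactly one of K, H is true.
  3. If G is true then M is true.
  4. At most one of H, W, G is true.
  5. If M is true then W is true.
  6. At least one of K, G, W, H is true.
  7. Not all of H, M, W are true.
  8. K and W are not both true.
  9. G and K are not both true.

W: False, K: True, G: False, H: False, M: False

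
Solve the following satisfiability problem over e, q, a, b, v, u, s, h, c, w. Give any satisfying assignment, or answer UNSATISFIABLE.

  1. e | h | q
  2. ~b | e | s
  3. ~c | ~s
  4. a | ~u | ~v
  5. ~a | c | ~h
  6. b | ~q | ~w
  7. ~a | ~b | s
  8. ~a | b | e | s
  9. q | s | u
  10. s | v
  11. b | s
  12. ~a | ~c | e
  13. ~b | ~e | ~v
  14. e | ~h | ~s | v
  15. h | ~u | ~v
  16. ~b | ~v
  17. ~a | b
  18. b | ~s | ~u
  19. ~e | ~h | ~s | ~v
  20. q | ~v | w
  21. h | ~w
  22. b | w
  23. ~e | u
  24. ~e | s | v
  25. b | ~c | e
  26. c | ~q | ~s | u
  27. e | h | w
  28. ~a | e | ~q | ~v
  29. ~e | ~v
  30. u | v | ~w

Set e = True.
  then (~e | u) forces u = True.
  then (~e | ~v) forces v = False.
  then (s | v) forces s = True.
  then (b | ~s | ~u) forces b = True.
  then (~c | ~s) forces c = False.
Set q = True.
Set a = True.
  then (~a | c | ~h) forces h = False.
  then (h | ~w) forces w = False.
All clauses satisfied.

e = True; q = True; a = True; b = True; v = False; u = True; s = True; h = False; c = False; w = False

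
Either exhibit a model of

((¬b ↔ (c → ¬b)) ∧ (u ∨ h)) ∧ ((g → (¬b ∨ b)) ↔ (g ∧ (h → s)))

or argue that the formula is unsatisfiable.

g: True, c: True, u: False, s: True, b: False, h: True

  (¬b ↔ (c → ¬b)) ∧ (u ∨ h) = True
    ¬b ↔ (c → ¬b) = True
      ¬b = True
      c → ¬b = True
        ¬b = True
    u ∨ h = True
  (g → (¬b ∨ b)) ↔ (g ∧ (h → s)) = True
    g → (¬b ∨ b) = True
      ¬b ∨ b = True
        ¬b = True
    g ∧ (h → s) = True
      h → s = True
Both conjuncts True, so the formula holds.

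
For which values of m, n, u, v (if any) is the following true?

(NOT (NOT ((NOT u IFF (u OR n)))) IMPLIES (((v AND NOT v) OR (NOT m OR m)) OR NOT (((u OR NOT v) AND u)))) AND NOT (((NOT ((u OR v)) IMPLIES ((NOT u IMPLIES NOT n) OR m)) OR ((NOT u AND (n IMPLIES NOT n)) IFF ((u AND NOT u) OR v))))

The conjunct NOT (((NOT ((u OR v)) IMPLIES ((NOT u IMPLIES NOT n) OR m)) OR ((NOT u AND (n IMPLIES NOT n)) IFF ((u AND NOT u) OR v)))) is unsatisfiable on its own:
  u = True: this becomes NOT ((True OR NOT v)) = False.
  u = False: simplifies to NOT (((NOT v IMPLIES (NOT n OR m)) OR ((n IMPLIES NOT n) IFF v))).
    n = True: simplifies to NOT (((NOT v IMPLIES m) OR NOT v)).
      v = True: this becomes NOT ((True OR False)) = False.
      v = False: this becomes NOT ((m OR True)) = False.
    n = False: this becomes NOT ((True OR v)) = False.
So the whole conjunction is unsatisfiable.

Unsatisfiable — no assignment works.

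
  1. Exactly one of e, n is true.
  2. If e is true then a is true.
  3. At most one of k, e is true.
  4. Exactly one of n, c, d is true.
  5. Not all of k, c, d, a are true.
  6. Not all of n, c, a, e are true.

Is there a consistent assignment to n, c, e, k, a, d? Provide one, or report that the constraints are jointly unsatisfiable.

n=T; c=F; e=F; k=T; a=F; d=F

  (1) {e, n}: 1 true — exactly one ✓
  (2) e=F ⇒ a: vacuous ✓
  (3) {k, e}: 1 true — at most one ✓
  (4) {n, c, d}: 1 true — exactly one ✓
  (5) {k, c, d, a}: 1/4 true — not all ✓
  (6) {n, c, a, e}: 1/4 true — not all ✓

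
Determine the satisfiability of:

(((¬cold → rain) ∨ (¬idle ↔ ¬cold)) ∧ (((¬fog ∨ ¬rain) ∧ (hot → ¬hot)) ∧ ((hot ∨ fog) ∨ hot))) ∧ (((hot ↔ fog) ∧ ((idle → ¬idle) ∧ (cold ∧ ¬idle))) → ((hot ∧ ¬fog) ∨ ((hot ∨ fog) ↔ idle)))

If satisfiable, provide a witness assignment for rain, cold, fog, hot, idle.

rain = False, cold = False, fog = True, hot = False, idle = False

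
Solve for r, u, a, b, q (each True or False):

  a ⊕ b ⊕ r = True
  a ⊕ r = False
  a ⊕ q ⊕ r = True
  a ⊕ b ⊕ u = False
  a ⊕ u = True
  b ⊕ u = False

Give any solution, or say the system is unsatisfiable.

r = False, u = True, a = False, b = True, q = True

a ⊕ b ⊕ r = F ⊕ T ⊕ F = True ✓
a ⊕ r = F ⊕ F = False ✓
a ⊕ q ⊕ r = F ⊕ T ⊕ F = True ✓
a ⊕ b ⊕ u = F ⊕ T ⊕ T = False ✓
a ⊕ u = F ⊕ T = True ✓
b ⊕ u = T ⊕ T = False ✓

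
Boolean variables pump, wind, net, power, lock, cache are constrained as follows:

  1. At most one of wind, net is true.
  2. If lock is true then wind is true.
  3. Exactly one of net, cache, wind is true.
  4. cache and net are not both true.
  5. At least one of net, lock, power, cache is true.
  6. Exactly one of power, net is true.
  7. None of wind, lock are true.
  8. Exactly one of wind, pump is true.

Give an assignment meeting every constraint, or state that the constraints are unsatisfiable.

pump = True, wind = False, net = False, power = True, lock = False, cache = True

  (1) {wind, net}: 0 true — at most one ✓
  (2) lock=F ⇒ wind: vacuous ✓
  (3) {net, cache, wind}: 1 true — exactly one ✓
  (4) cache=T, net=F — not both ✓
  (5) {net, lock, power, cache}: 2 true — at least one ✓
  (6) {power, net}: 1 true — exactly one ✓
  (7) {wind, lock}: 0 true — none ✓
  (8) {wind, pump}: 1 true — exactly one ✓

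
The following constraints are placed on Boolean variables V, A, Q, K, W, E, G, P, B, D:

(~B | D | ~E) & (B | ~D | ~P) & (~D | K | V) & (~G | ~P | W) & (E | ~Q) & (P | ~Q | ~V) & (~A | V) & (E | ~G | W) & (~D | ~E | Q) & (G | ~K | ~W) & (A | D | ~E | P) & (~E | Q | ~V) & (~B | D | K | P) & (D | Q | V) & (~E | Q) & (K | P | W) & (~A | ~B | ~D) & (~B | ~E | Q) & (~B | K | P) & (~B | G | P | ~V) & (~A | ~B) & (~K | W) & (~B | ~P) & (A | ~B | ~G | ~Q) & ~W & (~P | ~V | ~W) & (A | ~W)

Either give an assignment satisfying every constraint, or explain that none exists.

V: True, A: True, Q: False, K: False, W: False, E: False, G: False, P: True, B: False, D: False

Unit clause (~W) forces W = False.
In (~K | W) only ~K is left, so K = False.
In (K | P | W) only P is left, so P = True.
In (~B | ~P) only ~B is left, so B = False.
In (B | ~D | ~P) only ~D is left, so D = False.
In (~G | ~P | W) only ~G is left, so G = False.
Set V = True.
Set A = True.
Set Q = False.
  then (~E | Q | ~V) forces E = False.
All clauses satisfied.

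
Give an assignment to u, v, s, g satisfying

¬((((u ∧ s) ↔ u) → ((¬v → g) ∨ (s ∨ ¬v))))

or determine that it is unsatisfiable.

Case v = True: the formula becomes ¬((((u ∧ s) ↔ u) → True)) = False.
Case v = False: the formula becomes ¬((((u ∧ s) ↔ u) → True)) = False.
Both cases fail — unsatisfiable.

UNSATISFIABLE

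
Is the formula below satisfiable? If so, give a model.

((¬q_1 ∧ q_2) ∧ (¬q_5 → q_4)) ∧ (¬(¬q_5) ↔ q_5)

q_1=F, q_2=T, q_4=T, q_5=F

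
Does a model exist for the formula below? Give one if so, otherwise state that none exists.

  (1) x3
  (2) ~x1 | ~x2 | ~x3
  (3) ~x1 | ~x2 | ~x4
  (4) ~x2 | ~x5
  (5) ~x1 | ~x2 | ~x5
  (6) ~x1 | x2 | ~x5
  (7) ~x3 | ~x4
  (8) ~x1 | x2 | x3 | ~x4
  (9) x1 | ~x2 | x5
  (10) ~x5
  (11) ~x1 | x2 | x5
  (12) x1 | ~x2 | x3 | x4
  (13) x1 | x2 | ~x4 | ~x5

x1 = False, x2 = False, x3 = True, x4 = False, x5 = False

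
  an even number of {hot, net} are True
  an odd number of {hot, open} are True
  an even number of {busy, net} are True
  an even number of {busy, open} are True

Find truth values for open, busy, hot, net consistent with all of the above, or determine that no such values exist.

Adding constraints 1, 2, 3, 4 mod 2: every variable appears an even number of times on the left, so the left side is 0.
But the right sides sum to 1 (mod 2). 0 ≠ 1 — the system is inconsistent.

Unsatisfiable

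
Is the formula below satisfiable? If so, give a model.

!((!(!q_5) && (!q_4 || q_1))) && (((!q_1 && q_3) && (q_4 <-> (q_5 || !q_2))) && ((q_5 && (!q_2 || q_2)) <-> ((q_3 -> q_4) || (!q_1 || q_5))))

q_1 = False, q_2 = True, q_3 = True, q_4 = True, q_5 = True

  !((!(!q_5) && (!q_4 || q_1))) = True
    !(!q_5) && (!q_4 || q_1) = False
      !(!q_5) = True
        !q_5 = False
      !q_4 || q_1 = False
        !q_4 = False
  ((!q_1 && q_3) && (q_4 <-> (q_5 || !q_2))) && ((q_5 && (!q_2 || q_2)) <-> ((q_3 -> q_4) || (!q_1 || q_5))) = True
    (!q_1 && q_3) && (q_4 <-> (q_5 || !q_2)) = True
      !q_1 && q_3 = True
        !q_1 = True
      q_4 <-> (q_5 || !q_2) = True
        q_5 || !q_2 = True
          !q_2 = False
    (q_5 && (!q_2 || q_2)) <-> ((q_3 -> q_4) || (!q_1 || q_5)) = True
      q_5 && (!q_2 || q_2) = True
        !q_2 || q_2 = True
          !q_2 = False
      (q_3 -> q_4) || (!q_1 || q_5) = True
        q_3 -> q_4 = True
        !q_1 || q_5 = True
          !q_1 = True
Both conjuncts True, so the formula holds.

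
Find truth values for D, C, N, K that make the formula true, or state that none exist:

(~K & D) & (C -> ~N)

D = True, C = True, N = False, K = False

  ~K & D = True
    ~K = True
  C -> ~N = True
    ~N = True
Both conjuncts True, so the formula holds.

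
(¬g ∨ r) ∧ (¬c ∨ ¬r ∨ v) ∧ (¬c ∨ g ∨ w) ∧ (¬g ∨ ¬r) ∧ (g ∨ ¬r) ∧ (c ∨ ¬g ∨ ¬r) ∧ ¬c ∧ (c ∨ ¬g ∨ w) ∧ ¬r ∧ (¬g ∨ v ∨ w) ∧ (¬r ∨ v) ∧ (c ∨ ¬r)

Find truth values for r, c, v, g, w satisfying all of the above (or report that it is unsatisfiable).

Unit clause (¬c) forces c = False.
Unit clause (¬r) forces r = False.
In (¬g ∨ r) only ¬g is left, so g = False.
Set v = True.
Set w = False.
All clauses satisfied.

r = False; c = False; v = True; g = False; w = False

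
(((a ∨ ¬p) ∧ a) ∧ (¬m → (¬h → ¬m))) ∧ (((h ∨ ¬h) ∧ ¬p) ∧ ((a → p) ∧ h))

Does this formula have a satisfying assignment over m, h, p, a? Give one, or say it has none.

Case h = True: the formula simplifies to ((a ∨ ¬p) ∧ a) ∧ (¬p ∧ (a → p)).
  p = True: the conjunct ¬p is False.
  p = False: simplifies to a ∧ ¬a.
    a = True: the conjunct ¬a is False.
    a = False: the conjunct a is False.
Case h = False: the conjunct h is False.
Both cases fail — unsatisfiable.

No satisfying assignment exists.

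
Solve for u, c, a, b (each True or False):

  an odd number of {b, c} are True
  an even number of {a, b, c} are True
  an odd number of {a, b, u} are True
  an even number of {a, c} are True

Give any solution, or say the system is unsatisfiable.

u = False; c = True; a = True; b = False

{b, c}: 1 true → odd ✓
{a, b, c}: 2 true → even ✓
{a, b, u}: 1 true → odd ✓
{a, c}: 2 true → even ✓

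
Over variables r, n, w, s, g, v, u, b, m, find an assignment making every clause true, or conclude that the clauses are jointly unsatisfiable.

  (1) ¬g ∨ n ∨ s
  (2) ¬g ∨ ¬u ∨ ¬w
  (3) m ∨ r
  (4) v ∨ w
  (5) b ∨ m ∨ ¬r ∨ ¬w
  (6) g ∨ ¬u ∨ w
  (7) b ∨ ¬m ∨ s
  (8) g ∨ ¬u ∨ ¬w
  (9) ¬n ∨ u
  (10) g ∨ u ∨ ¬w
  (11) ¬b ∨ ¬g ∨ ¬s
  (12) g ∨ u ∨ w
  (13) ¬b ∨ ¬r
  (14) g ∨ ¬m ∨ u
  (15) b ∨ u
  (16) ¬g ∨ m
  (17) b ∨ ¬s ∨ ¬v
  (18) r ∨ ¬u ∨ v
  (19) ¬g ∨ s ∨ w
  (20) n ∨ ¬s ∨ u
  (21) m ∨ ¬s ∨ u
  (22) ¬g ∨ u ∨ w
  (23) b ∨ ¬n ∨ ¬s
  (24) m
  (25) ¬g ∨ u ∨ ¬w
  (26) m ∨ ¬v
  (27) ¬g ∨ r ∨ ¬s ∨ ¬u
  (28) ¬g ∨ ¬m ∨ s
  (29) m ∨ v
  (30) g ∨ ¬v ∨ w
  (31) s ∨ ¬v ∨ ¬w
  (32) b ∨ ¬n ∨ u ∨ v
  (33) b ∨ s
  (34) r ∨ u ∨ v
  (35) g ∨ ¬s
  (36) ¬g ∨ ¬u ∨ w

Case g = True:
  (¬g ∨ m) forces m = True.
  (¬g ∨ ¬m ∨ s) forces s = True.
  (¬b ∨ ¬g ∨ ¬s) forces b = False.
  (b ∨ u) forces u = True.
  (¬g ∨ ¬u ∨ ¬w) forces w = False.
  Clause (¬g ∨ ¬u ∨ w) is falsified — contradiction.
Case g = False:
  (m) forces m = True.
  (g ∨ ¬m ∨ u) forces u = True.
  (g ∨ ¬u ∨ w) forces w = True.
  Clause (g ∨ ¬u ∨ ¬w) is falsified — contradiction.
Both cases fail, so the formula is unsatisfiable.

UNSATISFIABLE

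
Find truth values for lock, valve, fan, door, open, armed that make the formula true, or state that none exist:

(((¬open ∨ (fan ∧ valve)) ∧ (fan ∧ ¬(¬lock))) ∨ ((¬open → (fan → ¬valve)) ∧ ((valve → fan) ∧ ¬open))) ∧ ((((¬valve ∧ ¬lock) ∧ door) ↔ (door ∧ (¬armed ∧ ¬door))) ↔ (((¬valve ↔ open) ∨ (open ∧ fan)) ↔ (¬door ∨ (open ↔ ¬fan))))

lock=F, valve=F, fan=T, door=T, open=F, armed=T

  ((¬open ∨ (fan ∧ valve)) ∧ (fan ∧ ¬(¬lock))) ∨ ((¬open → (fan → ¬valve)) ∧ ((valve → fan) ∧ ¬open)) = True
    (¬open ∨ (fan ∧ valve)) ∧ (fan ∧ ¬(¬lock)) = False
      ¬open ∨ (fan ∧ valve) = True
        ¬open = True
        fan ∧ valve = False
      fan ∧ ¬(¬lock) = False
        ¬(¬lock) = False
          ¬lock = True
    (¬open → (fan → ¬valve)) ∧ ((valve → fan) ∧ ¬open) = True
      ¬open → (fan → ¬valve) = True
        ¬open = True
        fan → ¬valve = True
          ¬valve = True
      (valve → fan) ∧ ¬open = True
        valve → fan = True
        ¬open = True
  (((¬valve ∧ ¬lock) ∧ door) ↔ (door ∧ (¬armed ∧ ¬door))) ↔ (((¬valve ↔ open) ∨ (open ∧ fan)) ↔ (¬door ∨ (open ↔ ¬fan))) = True
    ((¬valve ∧ ¬lock) ∧ door) ↔ (door ∧ (¬armed ∧ ¬door)) = False
      (¬valve ∧ ¬lock) ∧ door = True
        ¬valve ∧ ¬lock = True
          ¬valve = True
          ¬lock = True
      door ∧ (¬armed ∧ ¬door) = False
        ¬armed ∧ ¬door = False
          ¬armed = False
          ¬door = False
    ((¬valve ↔ open) ∨ (open ∧ fan)) ↔ (¬door ∨ (open ↔ ¬fan)) = False
      (¬valve ↔ open) ∨ (open ∧ fan) = False
        ¬valve ↔ open = False
          ¬valve = True
        open ∧ fan = False
      ¬door ∨ (open ↔ ¬fan) = True
        ¬door = False
        open ↔ ¬fan = True
          ¬fan = False
Both conjuncts True, so the formula holds.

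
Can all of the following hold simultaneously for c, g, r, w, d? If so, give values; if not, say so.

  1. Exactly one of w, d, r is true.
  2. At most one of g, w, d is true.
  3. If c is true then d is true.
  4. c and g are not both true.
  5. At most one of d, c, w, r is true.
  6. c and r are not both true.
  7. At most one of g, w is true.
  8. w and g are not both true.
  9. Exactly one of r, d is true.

c: False; g: False; r: True; w: False; d: False

  (1) {w, d, r}: 1 true — exactly one ✓
  (2) {g, w, d}: 0 true — at most one ✓
  (3) c=F ⇒ d: vacuous ✓
  (4) c=F, g=F — not both ✓
  (5) {d, c, w, r}: 1 true — at most one ✓
  (6) c=F, r=T — not both ✓
  (7) {g, w}: 0 true — at most one ✓
  (8) w=F, g=F — not both ✓
  (9) {r, d}: 1 true — exactly one ✓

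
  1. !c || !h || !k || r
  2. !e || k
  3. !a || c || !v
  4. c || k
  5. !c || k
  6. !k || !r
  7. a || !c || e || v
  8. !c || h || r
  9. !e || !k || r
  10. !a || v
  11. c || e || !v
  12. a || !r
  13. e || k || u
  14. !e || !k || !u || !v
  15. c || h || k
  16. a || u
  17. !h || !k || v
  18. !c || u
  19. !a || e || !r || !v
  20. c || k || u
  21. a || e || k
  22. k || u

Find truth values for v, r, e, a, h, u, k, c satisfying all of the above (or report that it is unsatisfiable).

v = False; r = False; e = False; a = False; h = False; u = True; k = True; c = False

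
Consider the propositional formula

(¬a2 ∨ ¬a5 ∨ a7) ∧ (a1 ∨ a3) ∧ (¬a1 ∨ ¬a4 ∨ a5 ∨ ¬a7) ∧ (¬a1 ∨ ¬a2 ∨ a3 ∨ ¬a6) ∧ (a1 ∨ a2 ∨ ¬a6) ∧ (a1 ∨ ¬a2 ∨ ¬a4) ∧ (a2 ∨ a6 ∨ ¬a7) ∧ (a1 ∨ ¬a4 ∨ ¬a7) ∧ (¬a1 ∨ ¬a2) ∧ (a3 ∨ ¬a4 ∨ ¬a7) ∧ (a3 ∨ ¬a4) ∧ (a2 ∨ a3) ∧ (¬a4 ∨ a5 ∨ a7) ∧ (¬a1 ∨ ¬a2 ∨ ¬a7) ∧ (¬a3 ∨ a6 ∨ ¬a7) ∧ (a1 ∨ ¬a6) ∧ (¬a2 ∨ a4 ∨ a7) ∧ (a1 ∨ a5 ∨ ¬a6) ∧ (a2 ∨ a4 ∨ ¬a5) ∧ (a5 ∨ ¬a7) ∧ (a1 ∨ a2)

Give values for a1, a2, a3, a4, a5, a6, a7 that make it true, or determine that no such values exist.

Set a1 = True.
  then (¬a1 ∨ ¬a2) forces a2 = False.
  then (a2 ∨ a3) forces a3 = True.
Set a4 = True.
Try a5 = False:
  (¬a1 ∨ ¬a4 ∨ a5 ∨ ¬a7) forces a7 = False.
  clause (¬a4 ∨ a5 ∨ a7) is falsified — backtrack.
So a5 = True.
Set a6 = False.
  then (a2 ∨ a6 ∨ ¬a7) forces a7 = False.
All clauses satisfied.

a1 = True; a2 = False; a3 = True; a4 = True; a5 = True; a6 = False; a7 = False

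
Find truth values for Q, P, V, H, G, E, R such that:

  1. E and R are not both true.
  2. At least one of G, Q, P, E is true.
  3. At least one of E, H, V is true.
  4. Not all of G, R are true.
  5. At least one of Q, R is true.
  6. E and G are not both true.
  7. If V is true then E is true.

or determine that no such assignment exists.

Q = True; P = True; V = False; H = False; G = False; E = True; R = False

  (1) E=T, R=F — not both ✓
  (2) {G, Q, P, E}: 3 true — at least one ✓
  (3) {E, H, V}: 1 true — at least one ✓
  (4) {G, R}: 0/2 true — not all ✓
  (5) {Q, R}: 1 true — at least one ✓
  (6) E=T, G=F — not both ✓
  (7) V=F ⇒ E: vacuous ✓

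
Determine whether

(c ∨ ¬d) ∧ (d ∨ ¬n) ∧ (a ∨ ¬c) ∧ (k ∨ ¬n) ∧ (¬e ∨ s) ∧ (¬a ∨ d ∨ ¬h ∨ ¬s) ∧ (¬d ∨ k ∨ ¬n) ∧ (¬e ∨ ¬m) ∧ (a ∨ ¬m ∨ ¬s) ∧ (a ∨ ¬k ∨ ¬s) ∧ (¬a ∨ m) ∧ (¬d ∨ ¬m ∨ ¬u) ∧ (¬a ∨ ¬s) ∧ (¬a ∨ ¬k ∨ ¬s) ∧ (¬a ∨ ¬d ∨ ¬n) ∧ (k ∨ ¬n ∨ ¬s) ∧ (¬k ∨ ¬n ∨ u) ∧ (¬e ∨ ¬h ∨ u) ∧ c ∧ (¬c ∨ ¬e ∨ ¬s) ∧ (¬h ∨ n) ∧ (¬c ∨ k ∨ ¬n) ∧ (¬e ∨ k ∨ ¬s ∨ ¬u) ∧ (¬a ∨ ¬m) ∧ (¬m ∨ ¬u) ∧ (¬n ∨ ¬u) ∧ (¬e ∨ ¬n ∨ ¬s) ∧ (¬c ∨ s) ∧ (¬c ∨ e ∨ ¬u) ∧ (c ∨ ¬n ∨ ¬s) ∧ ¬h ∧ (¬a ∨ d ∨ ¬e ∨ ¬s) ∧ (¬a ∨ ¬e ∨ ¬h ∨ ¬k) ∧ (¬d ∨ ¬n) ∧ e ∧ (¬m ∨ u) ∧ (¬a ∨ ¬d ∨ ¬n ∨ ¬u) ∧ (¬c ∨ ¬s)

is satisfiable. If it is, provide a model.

Case a = True:
  (¬a ∨ m) forces m = True.
  Clause (¬a ∨ ¬m) is falsified — contradiction.
Case a = False:
  (a ∨ ¬c) forces c = False.
  Clause (c) is falsified — contradiction.
Both cases fail, so the formula is unsatisfiable.

The formula is unsatisfiable.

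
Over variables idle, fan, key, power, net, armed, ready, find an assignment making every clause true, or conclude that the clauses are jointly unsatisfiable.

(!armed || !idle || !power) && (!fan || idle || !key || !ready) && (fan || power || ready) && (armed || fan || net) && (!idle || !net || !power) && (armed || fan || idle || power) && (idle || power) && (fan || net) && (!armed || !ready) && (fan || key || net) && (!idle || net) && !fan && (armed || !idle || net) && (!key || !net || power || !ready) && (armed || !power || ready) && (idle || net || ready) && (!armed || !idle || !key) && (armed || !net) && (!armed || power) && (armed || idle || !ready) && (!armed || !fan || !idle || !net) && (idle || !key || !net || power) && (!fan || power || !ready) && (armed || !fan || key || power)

Unit clause (!fan) forces fan = False.
In (fan || net) only net is left, so net = True.
In (armed || !net) only armed is left, so armed = True.
In (!armed || power) only power is left, so power = True.
In (!armed || !idle || !power) only !idle is left, so idle = False.
In (!armed || !ready) only !ready is left, so ready = False.
Set key = True.
All clauses satisfied.

idle=F; fan=F; key=T; power=T; net=T; armed=T; ready=F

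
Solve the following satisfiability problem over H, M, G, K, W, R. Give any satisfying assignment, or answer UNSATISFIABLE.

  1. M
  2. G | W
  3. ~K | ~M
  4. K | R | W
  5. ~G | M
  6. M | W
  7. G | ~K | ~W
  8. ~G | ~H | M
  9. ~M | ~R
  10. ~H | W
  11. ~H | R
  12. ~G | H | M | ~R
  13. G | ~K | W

Unit clause (M) forces M = True.
In (~K | ~M) only ~K is left, so K = False.
In (~M | ~R) only ~R is left, so R = False.
In (~H | R) only ~H is left, so H = False.
In (K | R | W) only W is left, so W = True.
Set G = True.
All clauses satisfied.

H=F, M=T, G=T, K=F, W=T, R=F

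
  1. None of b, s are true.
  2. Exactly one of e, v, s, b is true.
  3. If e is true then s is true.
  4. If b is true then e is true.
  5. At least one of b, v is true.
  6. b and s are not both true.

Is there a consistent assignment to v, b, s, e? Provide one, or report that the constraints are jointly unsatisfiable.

v = True, b = False, s = False, e = False

  (1) {b, s}: 0 true — none ✓
  (2) {e, v, s, b}: 1 true — exactly one ✓
  (3) e=F ⇒ s: vacuous ✓
  (4) b=F ⇒ e: vacuous ✓
  (5) {b, v}: 1 true — at least one ✓
  (6) b=F, s=F — not both ✓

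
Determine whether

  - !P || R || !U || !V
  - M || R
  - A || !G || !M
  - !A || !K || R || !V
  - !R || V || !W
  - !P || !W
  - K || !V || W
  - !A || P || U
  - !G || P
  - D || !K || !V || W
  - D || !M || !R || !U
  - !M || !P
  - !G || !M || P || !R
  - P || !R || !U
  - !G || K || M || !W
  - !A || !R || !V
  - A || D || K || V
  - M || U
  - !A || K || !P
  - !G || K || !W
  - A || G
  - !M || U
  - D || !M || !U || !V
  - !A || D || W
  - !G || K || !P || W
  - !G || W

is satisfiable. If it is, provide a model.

V = False, R = False, D = True, W = False, P = False, U = True, A = True, K = True, G = False, M = True

Set V = False.
Set R = False.
  then (M || R) forces M = True.
  then (!M || !P) forces P = False.
  then (!M || U) forces U = True.
  then (!G || P) forces G = False.
  then (A || G) forces A = True.
Set D = True.
Set W = False.
Set K = True.
All clauses satisfied.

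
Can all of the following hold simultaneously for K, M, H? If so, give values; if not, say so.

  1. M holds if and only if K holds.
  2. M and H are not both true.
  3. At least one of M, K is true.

K: True, M: True, H: False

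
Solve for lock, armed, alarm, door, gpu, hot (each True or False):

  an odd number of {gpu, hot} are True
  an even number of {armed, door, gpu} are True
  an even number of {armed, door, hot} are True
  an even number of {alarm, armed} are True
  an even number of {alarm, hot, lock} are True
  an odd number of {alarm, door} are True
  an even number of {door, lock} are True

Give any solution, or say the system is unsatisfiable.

Adding constraints 1, 2, 3 mod 2: every variable appears an even number of times on the left, so the left side is 0.
But the right sides sum to 1 (mod 2). 0 ≠ 1 — the system is inconsistent.

Unsatisfiable — no assignment works.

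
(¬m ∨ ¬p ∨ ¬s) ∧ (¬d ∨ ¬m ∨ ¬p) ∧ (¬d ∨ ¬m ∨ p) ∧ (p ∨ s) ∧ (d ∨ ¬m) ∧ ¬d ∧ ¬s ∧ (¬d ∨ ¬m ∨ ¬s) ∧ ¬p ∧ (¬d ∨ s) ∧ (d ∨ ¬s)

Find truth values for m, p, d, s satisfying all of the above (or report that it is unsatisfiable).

Case p = True:
  Clause (¬p) is falsified — contradiction.
Case p = False:
  (p ∨ s) forces s = True.
  Clause (¬s) is falsified — contradiction.
Both cases fail, so the formula is unsatisfiable.

Unsatisfiable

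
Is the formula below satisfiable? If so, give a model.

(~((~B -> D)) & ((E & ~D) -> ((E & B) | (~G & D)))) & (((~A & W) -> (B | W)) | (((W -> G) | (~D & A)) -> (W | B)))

W = False; B = False; D = False; A = True; G = False; E = False

  ~((~B -> D)) & ((E & ~D) -> ((E & B) | (~G & D))) = True
    ~((~B -> D)) = True
      ~B -> D = False
        ~B = True
    (E & ~D) -> ((E & B) | (~G & D)) = True
      E & ~D = False
        ~D = True
      (E & B) | (~G & D) = False
        E & B = False
        ~G & D = False
          ~G = True
  ((~A & W) -> (B | W)) | (((W -> G) | (~D & A)) -> (W | B)) = True
    (~A & W) -> (B | W) = True
      ~A & W = False
        ~A = False
      B | W = False
    ((W -> G) | (~D & A)) -> (W | B) = False
      (W -> G) | (~D & A) = True
        W -> G = True
        ~D & A = True
          ~D = True
      W | B = False
Both conjuncts True, so the formula holds.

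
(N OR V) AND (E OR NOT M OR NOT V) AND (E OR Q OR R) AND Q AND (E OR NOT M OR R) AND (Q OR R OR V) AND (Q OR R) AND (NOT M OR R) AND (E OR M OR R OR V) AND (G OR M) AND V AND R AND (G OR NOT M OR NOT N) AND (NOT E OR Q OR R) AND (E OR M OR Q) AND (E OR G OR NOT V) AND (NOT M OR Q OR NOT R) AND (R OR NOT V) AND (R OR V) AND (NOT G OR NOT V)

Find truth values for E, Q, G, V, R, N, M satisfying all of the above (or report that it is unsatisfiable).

Unit clause (Q) forces Q = True.
Unit clause (V) forces V = True.
Unit clause (R) forces R = True.
In (NOT G OR NOT V) only NOT G is left, so G = False.
In (G OR M) only M is left, so M = True.
In (G OR NOT M OR NOT N) only NOT N is left, so N = False.
In (E OR G OR NOT V) only E is left, so E = True.
All clauses satisfied.

E = True, Q = True, G = False, V = True, R = True, N = False, M = True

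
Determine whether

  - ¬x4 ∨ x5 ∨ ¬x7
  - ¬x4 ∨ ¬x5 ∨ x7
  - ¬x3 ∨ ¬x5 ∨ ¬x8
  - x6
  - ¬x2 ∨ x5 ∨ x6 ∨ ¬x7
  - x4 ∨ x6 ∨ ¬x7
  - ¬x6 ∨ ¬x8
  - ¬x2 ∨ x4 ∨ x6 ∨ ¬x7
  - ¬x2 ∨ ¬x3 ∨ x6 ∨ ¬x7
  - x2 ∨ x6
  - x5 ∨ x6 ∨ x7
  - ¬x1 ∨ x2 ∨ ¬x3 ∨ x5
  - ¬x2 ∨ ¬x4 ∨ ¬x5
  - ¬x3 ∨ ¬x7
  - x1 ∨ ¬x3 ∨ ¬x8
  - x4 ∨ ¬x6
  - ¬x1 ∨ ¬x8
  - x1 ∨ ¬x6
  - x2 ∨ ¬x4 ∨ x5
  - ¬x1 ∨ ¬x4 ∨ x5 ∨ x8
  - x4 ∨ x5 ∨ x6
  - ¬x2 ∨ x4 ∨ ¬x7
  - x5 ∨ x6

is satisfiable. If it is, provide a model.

Unit clause (x6) forces x6 = True.
In (¬x6 ∨ ¬x8) only ¬x8 is left, so x8 = False.
In (x4 ∨ ¬x6) only x4 is left, so x4 = True.
In (x1 ∨ ¬x6) only x1 is left, so x1 = True.
In (¬x1 ∨ ¬x4 ∨ x5 ∨ x8) only x5 is left, so x5 = True.
In (¬x4 ∨ ¬x5 ∨ x7) only x7 is left, so x7 = True.
In (¬x2 ∨ ¬x4 ∨ ¬x5) only ¬x2 is left, so x2 = False.
In (¬x3 ∨ ¬x7) only ¬x3 is left, so x3 = False.
All clauses satisfied.

x1 = True, x2 = False, x3 = False, x4 = True, x5 = True, x6 = True, x7 = True, x8 = False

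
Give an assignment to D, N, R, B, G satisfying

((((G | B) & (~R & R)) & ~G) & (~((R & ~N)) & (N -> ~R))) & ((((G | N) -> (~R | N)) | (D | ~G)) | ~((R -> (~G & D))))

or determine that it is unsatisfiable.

The formula is unsatisfiable.

Case R = True: the conjunct ~R is False.
Case R = False: the conjunct R is False.
Both cases fail — unsatisfiable.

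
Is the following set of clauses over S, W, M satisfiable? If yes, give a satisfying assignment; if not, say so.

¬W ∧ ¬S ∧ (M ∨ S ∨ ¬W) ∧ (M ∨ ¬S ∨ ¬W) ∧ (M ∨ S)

S: False; W: False; M: True

Unit clause (¬W) forces W = False.
Unit clause (¬S) forces S = False.
In (M ∨ S) only M is left, so M = True.
Check each clause:
  (¬W): ¬W holds.
  (¬S): ¬S holds.
  (M ∨ S ∨ ¬W): M holds.
  (M ∨ ¬S ∨ ¬W): M holds.
  (M ∨ S): M holds.
All clauses satisfied.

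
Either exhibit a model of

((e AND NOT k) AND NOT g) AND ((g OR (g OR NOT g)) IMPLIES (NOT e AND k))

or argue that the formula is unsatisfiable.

UNSATISFIABLE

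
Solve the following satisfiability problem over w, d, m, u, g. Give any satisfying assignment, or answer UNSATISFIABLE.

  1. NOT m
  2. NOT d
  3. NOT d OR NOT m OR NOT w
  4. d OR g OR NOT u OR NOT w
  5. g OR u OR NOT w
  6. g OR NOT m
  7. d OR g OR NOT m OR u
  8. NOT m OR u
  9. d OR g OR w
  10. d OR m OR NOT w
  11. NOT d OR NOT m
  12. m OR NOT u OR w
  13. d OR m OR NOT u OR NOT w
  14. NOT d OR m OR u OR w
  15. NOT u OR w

w: False, d: False, m: False, u: False, g: True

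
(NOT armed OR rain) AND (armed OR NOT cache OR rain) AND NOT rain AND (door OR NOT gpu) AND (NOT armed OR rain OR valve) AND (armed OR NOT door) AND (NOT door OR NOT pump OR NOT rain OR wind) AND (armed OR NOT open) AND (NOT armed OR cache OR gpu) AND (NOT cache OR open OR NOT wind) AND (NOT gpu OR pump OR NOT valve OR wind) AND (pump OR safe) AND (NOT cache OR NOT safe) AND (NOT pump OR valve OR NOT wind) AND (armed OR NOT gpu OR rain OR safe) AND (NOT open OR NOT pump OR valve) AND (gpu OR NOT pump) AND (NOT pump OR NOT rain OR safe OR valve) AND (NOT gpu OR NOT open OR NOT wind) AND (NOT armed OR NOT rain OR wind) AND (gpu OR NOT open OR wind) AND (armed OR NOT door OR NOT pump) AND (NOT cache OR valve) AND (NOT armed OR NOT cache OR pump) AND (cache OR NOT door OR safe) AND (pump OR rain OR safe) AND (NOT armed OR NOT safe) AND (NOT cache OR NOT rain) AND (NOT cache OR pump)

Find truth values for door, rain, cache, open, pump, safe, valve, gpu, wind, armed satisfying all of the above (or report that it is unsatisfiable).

door=F, rain=F, cache=F, open=F, pump=F, safe=T, valve=F, gpu=F, wind=F, armed=F

Unit clause (NOT rain) forces rain = False.
In (NOT armed OR rain) only NOT armed is left, so armed = False.
In (armed OR NOT cache OR rain) only NOT cache is left, so cache = False.
In (armed OR NOT door) only NOT door is left, so door = False.
In (armed OR NOT open) only NOT open is left, so open = False.
In (door OR NOT gpu) only NOT gpu is left, so gpu = False.
In (gpu OR NOT pump) only NOT pump is left, so pump = False.
In (pump OR rain OR safe) only safe is left, so safe = True.
Set valve = False.
Set wind = False.
All clauses satisfied.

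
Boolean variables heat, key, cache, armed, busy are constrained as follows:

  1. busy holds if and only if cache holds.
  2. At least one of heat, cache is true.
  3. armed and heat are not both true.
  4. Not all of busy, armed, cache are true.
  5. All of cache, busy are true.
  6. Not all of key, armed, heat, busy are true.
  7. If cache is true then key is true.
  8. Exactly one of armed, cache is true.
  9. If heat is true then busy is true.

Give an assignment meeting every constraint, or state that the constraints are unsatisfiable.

heat = True, key = True, cache = True, armed = False, busy = True

  (1) busy=T, cache=T — same ✓
  (2) {heat, cache}: 2 true — at least one ✓
  (3) armed=F, heat=T — not both ✓
  (4) {busy, armed, cache}: 2/3 true — not all ✓
  (5) {cache, busy}: all 2 true ✓
  (6) {key, armed, heat, busy}: 3/4 true — not all ✓
  (7) cache=T ⇒ key: T ✓
  (8) {armed, cache}: 1 true — exactly one ✓
  (9) heat=T ⇒ busy: T ✓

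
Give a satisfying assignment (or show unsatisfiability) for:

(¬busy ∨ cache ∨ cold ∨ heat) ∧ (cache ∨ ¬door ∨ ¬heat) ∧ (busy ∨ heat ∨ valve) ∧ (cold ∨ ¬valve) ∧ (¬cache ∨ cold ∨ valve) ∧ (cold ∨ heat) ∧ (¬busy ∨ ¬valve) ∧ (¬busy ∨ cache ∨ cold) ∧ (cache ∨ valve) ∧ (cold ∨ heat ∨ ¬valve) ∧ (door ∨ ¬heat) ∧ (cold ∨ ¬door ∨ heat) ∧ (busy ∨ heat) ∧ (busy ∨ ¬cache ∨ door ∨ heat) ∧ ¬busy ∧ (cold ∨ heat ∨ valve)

busy = False, valve = True, cold = True, door = True, cache = True, heat = True

Unit clause (¬busy) forces busy = False.
In (busy ∨ heat) only heat is left, so heat = True.
In (door ∨ ¬heat) only door is left, so door = True.
In (cache ∨ ¬door ∨ ¬heat) only cache is left, so cache = True.
Set valve = True.
  then (cold ∨ ¬valve) forces cold = True.
All clauses satisfied.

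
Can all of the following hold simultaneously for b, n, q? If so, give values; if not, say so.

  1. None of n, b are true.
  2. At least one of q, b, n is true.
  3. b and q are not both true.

b: False; n: False; q: True

  (1) {n, b}: 0 true — none ✓
  (2) {q, b, n}: 1 true — at least one ✓
  (3) b=F, q=T — not both ✓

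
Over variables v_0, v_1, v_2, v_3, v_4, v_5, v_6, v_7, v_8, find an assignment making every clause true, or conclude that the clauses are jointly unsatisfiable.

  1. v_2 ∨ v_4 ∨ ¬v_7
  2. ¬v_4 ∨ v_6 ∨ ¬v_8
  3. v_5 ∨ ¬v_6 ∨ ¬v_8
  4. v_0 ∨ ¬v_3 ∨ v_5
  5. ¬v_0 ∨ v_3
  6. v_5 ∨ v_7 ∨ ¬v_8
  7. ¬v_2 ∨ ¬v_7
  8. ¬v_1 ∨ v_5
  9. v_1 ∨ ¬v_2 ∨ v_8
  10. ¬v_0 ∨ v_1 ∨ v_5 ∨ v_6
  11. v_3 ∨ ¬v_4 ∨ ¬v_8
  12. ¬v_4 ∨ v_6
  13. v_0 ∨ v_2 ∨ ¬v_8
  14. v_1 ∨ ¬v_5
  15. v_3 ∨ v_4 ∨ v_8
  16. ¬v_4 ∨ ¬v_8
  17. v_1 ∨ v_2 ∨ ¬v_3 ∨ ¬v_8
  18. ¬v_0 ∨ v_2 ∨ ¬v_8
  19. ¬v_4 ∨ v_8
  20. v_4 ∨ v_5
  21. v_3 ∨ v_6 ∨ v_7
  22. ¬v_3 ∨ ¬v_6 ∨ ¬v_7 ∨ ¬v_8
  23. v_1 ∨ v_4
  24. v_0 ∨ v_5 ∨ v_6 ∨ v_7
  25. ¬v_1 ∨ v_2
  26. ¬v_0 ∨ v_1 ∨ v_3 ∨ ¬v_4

Set v_0 = True.
  then (¬v_0 ∨ v_3) forces v_3 = True.
Set v_1 = True.
  then (¬v_1 ∨ v_5) forces v_5 = True.
  then (¬v_1 ∨ v_2) forces v_2 = True.
  then (¬v_2 ∨ ¬v_7) forces v_7 = False.
Try v_4 = True:
  (¬v_4 ∨ v_6) forces v_6 = True.
  (¬v_4 ∨ ¬v_8) forces v_8 = False.
  clause (¬v_4 ∨ v_8) is falsified — backtrack.
So v_4 = False.
Set v_6 = False.
Set v_8 = False.
All clauses satisfied.

v_0: True, v_1: True, v_2: True, v_3: True, v_4: False, v_5: True, v_6: False, v_7: False, v_8: False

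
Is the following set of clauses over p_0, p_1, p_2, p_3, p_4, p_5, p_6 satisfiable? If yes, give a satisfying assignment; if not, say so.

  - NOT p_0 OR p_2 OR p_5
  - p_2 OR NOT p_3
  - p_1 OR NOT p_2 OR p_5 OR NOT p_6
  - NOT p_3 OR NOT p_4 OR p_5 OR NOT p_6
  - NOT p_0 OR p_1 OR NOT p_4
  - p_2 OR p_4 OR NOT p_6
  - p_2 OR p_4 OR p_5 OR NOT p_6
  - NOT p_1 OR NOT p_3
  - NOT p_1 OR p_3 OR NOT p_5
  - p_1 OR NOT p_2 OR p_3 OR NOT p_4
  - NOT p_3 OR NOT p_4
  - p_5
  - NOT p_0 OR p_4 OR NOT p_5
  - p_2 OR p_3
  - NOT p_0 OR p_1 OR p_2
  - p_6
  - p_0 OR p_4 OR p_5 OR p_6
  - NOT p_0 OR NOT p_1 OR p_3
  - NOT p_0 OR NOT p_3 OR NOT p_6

Unit clause (p_5) forces p_5 = True.
Unit clause (p_6) forces p_6 = True.
Set p_0 = False.
Set p_1 = False.
Set p_2 = True.
Set p_3 = False.
  then (p_1 OR NOT p_2 OR p_3 OR NOT p_4) forces p_4 = False.
All clauses satisfied.

p_0: False; p_1: False; p_2: True; p_3: False; p_4: False; p_5: True; p_6: True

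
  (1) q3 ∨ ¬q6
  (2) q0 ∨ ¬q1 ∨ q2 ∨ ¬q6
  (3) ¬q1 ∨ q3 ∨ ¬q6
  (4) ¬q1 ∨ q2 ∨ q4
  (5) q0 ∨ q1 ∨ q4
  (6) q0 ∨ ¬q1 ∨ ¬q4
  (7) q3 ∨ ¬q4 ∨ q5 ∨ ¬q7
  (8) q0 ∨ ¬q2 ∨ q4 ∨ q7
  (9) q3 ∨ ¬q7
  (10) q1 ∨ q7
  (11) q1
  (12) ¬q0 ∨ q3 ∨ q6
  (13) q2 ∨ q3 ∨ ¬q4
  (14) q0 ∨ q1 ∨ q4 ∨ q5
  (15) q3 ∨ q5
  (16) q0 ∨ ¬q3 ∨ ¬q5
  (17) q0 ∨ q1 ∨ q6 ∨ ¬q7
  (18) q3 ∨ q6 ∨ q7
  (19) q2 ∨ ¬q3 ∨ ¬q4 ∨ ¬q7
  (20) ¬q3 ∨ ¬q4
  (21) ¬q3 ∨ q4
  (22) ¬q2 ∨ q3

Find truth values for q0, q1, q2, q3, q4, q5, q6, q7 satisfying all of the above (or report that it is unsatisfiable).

Case q3 = True:
  (q1) forces q1 = True.
  (¬q3 ∨ ¬q4) forces q4 = False.
  Clause (¬q3 ∨ q4) is falsified — contradiction.
Case q3 = False:
  (q3 ∨ ¬q6) forces q6 = False.
  (q3 ∨ ¬q7) forces q7 = False.
  Clause (q3 ∨ q6 ∨ q7) is falsified — contradiction.
Both cases fail, so the formula is unsatisfiable.

UNSATISFIABLE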